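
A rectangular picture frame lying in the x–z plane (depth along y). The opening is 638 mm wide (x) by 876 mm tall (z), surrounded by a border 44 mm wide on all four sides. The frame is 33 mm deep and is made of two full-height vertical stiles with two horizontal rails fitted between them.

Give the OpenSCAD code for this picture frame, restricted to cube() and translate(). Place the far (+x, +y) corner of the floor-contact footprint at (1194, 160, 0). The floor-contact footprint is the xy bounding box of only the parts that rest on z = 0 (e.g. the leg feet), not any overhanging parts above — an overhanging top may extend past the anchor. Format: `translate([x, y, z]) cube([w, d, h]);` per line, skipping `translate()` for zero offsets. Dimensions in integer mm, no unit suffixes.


translate([468, 127, 0]) cube([44, 33, 964]);
translate([1150, 127, 0]) cube([44, 33, 964]);
translate([512, 127, 0]) cube([638, 33, 44]);
translate([512, 127, 920]) cube([638, 33, 44]);


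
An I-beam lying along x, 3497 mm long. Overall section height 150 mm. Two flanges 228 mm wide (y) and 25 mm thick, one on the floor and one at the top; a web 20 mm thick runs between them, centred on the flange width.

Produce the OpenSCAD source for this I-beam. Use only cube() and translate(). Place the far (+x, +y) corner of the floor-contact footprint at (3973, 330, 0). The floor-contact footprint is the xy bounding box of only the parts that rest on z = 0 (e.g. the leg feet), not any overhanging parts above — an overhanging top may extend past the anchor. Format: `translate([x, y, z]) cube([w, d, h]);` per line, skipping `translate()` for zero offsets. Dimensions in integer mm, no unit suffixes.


translate([476, 102, 0]) cube([3497, 228, 25]);
translate([476, 206, 25]) cube([3497, 20, 100]);
translate([476, 102, 125]) cube([3497, 228, 25]);


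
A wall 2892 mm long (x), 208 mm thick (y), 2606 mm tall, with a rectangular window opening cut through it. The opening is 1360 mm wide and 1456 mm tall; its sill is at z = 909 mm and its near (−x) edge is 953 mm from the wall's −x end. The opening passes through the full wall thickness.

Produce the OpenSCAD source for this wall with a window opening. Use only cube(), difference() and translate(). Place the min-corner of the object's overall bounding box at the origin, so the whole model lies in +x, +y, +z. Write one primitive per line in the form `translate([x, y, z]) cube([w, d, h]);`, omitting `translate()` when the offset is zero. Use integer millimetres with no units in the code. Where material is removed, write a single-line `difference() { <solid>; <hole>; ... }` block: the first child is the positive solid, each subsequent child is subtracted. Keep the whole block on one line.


difference() { cube([2892, 208, 2606]); translate([953, 0, 909]) cube([1360, 208, 1456]); }


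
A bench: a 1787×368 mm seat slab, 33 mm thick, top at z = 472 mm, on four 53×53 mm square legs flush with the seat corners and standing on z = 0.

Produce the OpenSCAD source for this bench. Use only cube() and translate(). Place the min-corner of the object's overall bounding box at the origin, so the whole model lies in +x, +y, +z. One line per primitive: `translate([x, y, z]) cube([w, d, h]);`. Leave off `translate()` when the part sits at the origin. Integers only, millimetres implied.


// leg_h = 472 − 33 = 439
translate([0, 0, 439]) cube([1787, 368, 33]);
cube([53, 53, 439]);
translate([0, 315, 0]) cube([53, 53, 439]);
translate([1734, 0, 0]) cube([53, 53, 439]);
translate([1734, 315, 0]) cube([53, 53, 439]);


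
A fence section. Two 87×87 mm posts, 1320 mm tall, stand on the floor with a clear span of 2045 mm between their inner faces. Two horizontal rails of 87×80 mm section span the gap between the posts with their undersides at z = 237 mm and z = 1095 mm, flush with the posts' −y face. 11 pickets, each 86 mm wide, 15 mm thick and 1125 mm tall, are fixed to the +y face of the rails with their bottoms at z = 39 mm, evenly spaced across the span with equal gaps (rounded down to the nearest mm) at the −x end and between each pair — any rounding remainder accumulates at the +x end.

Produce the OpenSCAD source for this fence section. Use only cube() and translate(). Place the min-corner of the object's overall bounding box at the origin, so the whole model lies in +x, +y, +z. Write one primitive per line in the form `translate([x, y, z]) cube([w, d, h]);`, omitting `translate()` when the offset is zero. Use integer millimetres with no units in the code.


cube([87, 87, 1320]);
translate([2132, 0, 0]) cube([87, 87, 1320]);
translate([87, 0, 237]) cube([2045, 87, 80]);
translate([87, 0, 1095]) cube([2045, 87, 80]);
translate([178, 87, 39]) cube([86, 15, 1125]);
translate([355, 87, 39]) cube([86, 15, 1125]);
translate([532, 87, 39]) cube([86, 15, 1125]);
translate([709, 87, 39]) cube([86, 15, 1125]);
translate([886, 87, 39]) cube([86, 15, 1125]);
translate([1063, 87, 39]) cube([86, 15, 1125]);
translate([1240, 87, 39]) cube([86, 15, 1125]);
translate([1417, 87, 39]) cube([86, 15, 1125]);
translate([1594, 87, 39]) cube([86, 15, 1125]);
translate([1771, 87, 39]) cube([86, 15, 1125]);
translate([1948, 87, 39]) cube([86, 15, 1125]);


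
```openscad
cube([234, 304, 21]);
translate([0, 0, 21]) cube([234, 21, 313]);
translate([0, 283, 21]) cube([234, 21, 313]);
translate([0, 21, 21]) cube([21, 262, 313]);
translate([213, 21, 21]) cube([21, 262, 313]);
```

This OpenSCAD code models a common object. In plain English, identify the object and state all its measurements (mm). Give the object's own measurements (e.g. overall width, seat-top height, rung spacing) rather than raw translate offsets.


An open-topped rectangular box: outside dimensions 234×304×334 mm, with a uniform wall and base thickness of 21 mm. The base is a full 234×304 slab on the floor; four walls sit on top of the base. The front and back walls (the −y and +y sides) span the full width; the two side walls fit between them.


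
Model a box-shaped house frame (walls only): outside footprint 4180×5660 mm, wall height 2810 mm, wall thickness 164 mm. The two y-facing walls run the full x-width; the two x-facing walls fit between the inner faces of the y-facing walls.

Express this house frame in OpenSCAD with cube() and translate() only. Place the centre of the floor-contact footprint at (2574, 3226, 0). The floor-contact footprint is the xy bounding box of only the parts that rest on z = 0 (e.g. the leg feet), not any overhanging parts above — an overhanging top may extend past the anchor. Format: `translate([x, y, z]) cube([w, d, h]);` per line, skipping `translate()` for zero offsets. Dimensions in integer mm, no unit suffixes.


translate([484, 396, 0]) cube([4180, 164, 2810]);
translate([484, 5892, 0]) cube([4180, 164, 2810]);
translate([484, 560, 0]) cube([164, 5332, 2810]);
translate([4500, 560, 0]) cube([164, 5332, 2810]);


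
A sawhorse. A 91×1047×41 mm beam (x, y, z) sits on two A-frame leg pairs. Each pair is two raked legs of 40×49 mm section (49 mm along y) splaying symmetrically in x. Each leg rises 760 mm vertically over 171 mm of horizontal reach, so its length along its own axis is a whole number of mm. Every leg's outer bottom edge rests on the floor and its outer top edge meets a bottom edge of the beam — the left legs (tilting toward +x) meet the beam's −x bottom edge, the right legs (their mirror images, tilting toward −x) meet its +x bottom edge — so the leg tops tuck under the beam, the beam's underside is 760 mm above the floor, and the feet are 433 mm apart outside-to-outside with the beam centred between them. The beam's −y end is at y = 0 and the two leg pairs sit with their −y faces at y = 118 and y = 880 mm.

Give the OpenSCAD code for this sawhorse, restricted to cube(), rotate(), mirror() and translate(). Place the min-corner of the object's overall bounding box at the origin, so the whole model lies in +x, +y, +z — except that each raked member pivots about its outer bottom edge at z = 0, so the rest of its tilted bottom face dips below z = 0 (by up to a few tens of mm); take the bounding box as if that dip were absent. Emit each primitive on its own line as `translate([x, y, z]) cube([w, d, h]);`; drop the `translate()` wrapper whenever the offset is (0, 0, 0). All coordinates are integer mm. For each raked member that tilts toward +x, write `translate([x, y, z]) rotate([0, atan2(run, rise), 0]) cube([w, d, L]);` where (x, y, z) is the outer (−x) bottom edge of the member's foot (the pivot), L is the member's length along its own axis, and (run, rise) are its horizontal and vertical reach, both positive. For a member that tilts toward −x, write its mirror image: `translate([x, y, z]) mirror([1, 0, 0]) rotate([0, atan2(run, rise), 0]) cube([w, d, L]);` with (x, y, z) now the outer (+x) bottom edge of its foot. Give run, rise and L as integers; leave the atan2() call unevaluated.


translate([171, 0, 760]) cube([91, 1047, 41]);
translate([0, 118, 0]) rotate([0, atan2(171, 760), 0]) cube([40, 49, 779]);
translate([433, 118, 0]) mirror([1, 0, 0]) rotate([0, atan2(171, 760), 0]) cube([40, 49, 779]);
translate([0, 880, 0]) rotate([0, atan2(171, 760), 0]) cube([40, 49, 779]);
translate([433, 880, 0]) mirror([1, 0, 0]) rotate([0, atan2(171, 760), 0]) cube([40, 49, 779]);


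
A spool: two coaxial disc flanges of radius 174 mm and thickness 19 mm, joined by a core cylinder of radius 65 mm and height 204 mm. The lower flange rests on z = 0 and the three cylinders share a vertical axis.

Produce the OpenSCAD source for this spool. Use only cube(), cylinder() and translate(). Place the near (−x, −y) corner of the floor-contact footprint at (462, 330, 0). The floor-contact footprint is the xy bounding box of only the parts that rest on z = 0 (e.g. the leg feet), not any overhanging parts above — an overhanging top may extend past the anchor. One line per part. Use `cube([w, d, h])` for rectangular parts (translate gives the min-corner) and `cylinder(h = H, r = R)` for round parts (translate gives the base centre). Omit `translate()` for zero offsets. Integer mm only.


translate([636, 504, 0]) cylinder(h = 19, r = 174);
translate([636, 504, 19]) cylinder(h = 204, r = 65);
translate([636, 504, 223]) cylinder(h = 19, r = 174);


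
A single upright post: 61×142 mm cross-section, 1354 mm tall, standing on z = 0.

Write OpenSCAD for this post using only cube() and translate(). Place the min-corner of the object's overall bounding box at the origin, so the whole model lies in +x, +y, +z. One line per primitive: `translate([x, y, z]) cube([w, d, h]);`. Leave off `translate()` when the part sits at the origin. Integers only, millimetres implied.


cube([61, 142, 1354]);


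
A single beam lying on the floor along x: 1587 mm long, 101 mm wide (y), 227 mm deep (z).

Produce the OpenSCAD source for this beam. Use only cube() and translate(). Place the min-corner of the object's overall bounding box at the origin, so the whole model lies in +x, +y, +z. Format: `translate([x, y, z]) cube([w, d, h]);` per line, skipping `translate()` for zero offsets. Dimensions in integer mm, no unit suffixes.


cube([1587, 101, 227]);


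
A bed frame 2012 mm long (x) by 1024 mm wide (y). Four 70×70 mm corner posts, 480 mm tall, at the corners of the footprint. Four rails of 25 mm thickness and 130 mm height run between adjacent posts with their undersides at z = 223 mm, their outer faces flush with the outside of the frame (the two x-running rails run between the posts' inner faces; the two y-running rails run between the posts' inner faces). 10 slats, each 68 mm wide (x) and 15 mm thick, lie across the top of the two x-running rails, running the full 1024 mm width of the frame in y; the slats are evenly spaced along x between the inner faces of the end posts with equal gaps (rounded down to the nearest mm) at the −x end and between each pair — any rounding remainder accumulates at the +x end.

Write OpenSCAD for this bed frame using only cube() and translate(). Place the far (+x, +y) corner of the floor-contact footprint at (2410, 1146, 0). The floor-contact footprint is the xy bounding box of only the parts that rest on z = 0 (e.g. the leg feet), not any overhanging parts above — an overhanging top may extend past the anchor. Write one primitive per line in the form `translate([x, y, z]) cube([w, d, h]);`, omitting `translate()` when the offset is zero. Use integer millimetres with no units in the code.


// slat z = rail_z + rail_h = 223 + 130 = 353
// slat gap = ⌊(1872 − 10·68) / 11⌋ = 108
translate([398, 122, 0]) cube([70, 70, 480]);
translate([398, 1076, 0]) cube([70, 70, 480]);
translate([2340, 122, 0]) cube([70, 70, 480]);
translate([2340, 1076, 0]) cube([70, 70, 480]);
translate([468, 122, 223]) cube([1872, 25, 130]);
translate([468, 1121, 223]) cube([1872, 25, 130]);
translate([398, 192, 223]) cube([25, 884, 130]);
translate([2385, 192, 223]) cube([25, 884, 130]);
translate([576, 122, 353]) cube([68, 1024, 15]);
translate([752, 122, 353]) cube([68, 1024, 15]);
translate([928, 122, 353]) cube([68, 1024, 15]);
translate([1104, 122, 353]) cube([68, 1024, 15]);
translate([1280, 122, 353]) cube([68, 1024, 15]);
translate([1456, 122, 353]) cube([68, 1024, 15]);
translate([1632, 122, 353]) cube([68, 1024, 15]);
translate([1808, 122, 353]) cube([68, 1024, 15]);
translate([1984, 122, 353]) cube([68, 1024, 15]);
translate([2160, 122, 353]) cube([68, 1024, 15]);


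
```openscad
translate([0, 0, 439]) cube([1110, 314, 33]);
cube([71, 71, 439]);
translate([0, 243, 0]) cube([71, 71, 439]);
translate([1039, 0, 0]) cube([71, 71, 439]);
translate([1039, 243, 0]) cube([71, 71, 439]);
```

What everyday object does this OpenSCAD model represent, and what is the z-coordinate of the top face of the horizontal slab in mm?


A bench. The seat-top height is 472 mm.

A long slab on four corner posts — a bench. The slab sits at z = 439 with thickness 33, so the top is 439 + 33 = 472 mm.


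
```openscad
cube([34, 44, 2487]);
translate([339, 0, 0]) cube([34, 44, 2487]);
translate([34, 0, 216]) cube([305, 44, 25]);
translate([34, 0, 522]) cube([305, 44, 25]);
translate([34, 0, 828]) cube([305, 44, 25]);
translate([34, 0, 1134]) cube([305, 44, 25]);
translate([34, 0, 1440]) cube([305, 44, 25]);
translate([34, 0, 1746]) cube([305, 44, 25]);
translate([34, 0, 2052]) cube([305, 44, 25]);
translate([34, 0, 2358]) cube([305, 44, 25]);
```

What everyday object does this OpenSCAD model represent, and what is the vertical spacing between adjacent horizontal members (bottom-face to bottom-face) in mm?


A ladder. The rung spacing is 306 mm.

Two tall 34×44 posts with 8 short bars between them — a ladder. Adjacent rungs sit at z = 216 and z = 522, so the spacing is 522 − 216 = 306 mm.


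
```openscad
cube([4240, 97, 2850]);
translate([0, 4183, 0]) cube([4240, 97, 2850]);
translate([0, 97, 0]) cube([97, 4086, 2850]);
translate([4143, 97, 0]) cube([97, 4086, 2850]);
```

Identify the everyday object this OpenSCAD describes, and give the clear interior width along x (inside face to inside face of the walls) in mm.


A house (or room) frame. The interior width is 4046 mm.

Four 2850 mm walls enclosing a rectangle with no floor or roof — a room or house frame. Outside width is 4240 mm and wall thickness is 97 mm, so the interior width is 4240 − 2 × 97 = 4046 mm.


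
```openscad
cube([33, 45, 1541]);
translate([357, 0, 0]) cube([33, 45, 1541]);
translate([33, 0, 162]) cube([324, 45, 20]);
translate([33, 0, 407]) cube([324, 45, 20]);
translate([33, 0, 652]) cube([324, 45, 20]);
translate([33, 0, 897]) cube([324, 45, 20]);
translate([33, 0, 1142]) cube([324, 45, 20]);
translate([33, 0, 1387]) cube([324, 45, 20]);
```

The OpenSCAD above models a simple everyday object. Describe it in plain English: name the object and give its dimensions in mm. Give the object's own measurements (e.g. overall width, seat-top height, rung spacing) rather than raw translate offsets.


A straight ladder. Two 33×45 mm vertical rails, 1541 mm tall, stand 390 mm apart (outside-to-outside) with their front faces coplanar on the −y side. 6 rungs, each 45 mm deep and 20 mm tall, span between the inner faces of the rails, front faces flush with the rails. The lowest rung's underside is at z = 162 mm and rungs are spaced 245 mm apart (underside to underside).


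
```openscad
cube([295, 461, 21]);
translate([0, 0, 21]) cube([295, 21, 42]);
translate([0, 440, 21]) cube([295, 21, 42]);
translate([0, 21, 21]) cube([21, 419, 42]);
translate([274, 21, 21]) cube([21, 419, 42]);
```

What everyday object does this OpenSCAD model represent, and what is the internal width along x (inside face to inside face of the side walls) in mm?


An open box. The internal width is 253 mm.

A 295×461 base slab with four walls standing on it — an open box. The base is 295 mm wide and the walls are 21 mm thick, so the internal width is 295 − 2 × 21 = 253 mm.


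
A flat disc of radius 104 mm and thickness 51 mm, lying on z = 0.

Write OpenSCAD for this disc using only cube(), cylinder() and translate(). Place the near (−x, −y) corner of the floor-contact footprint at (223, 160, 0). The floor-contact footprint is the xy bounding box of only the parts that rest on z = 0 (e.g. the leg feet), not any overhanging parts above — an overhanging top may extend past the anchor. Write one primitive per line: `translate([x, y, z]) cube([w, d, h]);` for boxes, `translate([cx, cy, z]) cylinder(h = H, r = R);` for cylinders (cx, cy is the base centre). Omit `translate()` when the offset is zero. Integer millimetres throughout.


translate([327, 264, 0]) cylinder(h = 51, r = 104);


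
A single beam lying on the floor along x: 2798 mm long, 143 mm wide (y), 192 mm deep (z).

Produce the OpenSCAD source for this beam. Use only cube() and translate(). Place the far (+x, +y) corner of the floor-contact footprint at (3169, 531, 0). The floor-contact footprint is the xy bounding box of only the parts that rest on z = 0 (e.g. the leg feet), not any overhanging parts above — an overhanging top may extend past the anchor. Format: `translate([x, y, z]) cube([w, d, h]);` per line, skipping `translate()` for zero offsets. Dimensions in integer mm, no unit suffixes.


translate([371, 388, 0]) cube([2798, 143, 192]);


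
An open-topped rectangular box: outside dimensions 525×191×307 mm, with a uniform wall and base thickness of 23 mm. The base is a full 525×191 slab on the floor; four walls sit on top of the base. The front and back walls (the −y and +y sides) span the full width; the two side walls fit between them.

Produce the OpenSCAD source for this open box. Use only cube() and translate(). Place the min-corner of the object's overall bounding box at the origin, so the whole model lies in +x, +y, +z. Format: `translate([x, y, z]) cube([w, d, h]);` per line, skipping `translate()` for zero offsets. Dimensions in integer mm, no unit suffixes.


cube([525, 191, 23]);
translate([0, 0, 23]) cube([525, 23, 284]);
translate([0, 168, 23]) cube([525, 23, 284]);
translate([0, 23, 23]) cube([23, 145, 284]);
translate([502, 23, 23]) cube([23, 145, 284]);


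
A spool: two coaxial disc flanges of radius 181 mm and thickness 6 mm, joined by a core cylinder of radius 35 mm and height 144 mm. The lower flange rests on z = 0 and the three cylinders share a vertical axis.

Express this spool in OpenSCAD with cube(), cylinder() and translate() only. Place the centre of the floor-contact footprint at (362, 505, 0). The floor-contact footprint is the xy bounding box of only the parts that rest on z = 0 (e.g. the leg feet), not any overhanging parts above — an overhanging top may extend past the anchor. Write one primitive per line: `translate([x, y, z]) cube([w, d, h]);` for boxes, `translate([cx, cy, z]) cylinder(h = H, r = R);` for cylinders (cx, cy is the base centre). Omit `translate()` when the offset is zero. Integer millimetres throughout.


translate([362, 505, 0]) cylinder(h = 6, r = 181);
translate([362, 505, 6]) cylinder(h = 144, r = 35);
translate([362, 505, 150]) cylinder(h = 6, r = 181);


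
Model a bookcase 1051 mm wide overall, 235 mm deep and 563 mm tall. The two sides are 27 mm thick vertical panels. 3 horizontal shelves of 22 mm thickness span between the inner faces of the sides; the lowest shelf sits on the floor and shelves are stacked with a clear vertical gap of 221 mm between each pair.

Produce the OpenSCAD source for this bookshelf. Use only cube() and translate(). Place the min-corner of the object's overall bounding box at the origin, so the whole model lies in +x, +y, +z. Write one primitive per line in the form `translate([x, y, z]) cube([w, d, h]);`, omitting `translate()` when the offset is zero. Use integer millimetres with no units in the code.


cube([27, 235, 563]);
translate([1024, 0, 0]) cube([27, 235, 563]);
translate([27, 0, 0]) cube([997, 235, 22]);
translate([27, 0, 243]) cube([997, 235, 22]);
translate([27, 0, 486]) cube([997, 235, 22]);


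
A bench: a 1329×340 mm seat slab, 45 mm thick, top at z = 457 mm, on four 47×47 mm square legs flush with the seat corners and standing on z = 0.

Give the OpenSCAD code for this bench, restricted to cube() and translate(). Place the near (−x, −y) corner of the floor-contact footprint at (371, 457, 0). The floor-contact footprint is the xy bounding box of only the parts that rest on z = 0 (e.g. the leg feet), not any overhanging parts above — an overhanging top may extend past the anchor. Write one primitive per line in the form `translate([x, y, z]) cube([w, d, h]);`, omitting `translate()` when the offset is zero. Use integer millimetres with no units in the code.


translate([371, 457, 412]) cube([1329, 340, 45]);
translate([371, 457, 0]) cube([47, 47, 412]);
translate([371, 750, 0]) cube([47, 47, 412]);
translate([1653, 457, 0]) cube([47, 47, 412]);
translate([1653, 750, 0]) cube([47, 47, 412]);


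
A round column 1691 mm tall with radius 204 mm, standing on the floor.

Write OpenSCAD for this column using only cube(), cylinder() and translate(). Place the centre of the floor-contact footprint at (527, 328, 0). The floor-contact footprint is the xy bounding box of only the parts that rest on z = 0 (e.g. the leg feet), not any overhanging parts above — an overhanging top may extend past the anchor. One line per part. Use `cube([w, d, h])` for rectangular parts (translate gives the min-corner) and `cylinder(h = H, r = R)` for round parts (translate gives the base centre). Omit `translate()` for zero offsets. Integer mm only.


translate([527, 328, 0]) cylinder(h = 1691, r = 204);


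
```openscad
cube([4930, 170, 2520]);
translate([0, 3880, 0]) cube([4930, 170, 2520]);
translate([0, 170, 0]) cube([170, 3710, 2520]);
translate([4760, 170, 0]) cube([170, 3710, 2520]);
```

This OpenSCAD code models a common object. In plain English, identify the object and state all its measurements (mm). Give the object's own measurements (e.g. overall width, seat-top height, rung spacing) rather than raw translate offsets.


The wall frame of a small rectangular building: four walls, each 2520 mm tall and 170 mm thick, enclosing a footprint 4930 mm (x) by 4050 mm (y) outside-to-outside, with no floor or roof. The front and back walls (the −y and +y sides) span the full width; the two side walls fit between them.


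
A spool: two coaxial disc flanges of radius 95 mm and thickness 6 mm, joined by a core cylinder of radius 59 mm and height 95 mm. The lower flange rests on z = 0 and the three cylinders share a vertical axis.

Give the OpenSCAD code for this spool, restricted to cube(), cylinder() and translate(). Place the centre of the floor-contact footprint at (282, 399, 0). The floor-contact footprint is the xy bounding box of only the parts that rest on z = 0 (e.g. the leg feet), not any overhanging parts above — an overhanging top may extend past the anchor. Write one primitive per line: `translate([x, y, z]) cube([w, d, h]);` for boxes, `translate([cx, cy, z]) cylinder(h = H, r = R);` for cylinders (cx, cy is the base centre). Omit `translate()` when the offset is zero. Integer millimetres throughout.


translate([282, 399, 0]) cylinder(h = 6, r = 95);
translate([282, 399, 6]) cylinder(h = 95, r = 59);
translate([282, 399, 101]) cylinder(h = 6, r = 95);


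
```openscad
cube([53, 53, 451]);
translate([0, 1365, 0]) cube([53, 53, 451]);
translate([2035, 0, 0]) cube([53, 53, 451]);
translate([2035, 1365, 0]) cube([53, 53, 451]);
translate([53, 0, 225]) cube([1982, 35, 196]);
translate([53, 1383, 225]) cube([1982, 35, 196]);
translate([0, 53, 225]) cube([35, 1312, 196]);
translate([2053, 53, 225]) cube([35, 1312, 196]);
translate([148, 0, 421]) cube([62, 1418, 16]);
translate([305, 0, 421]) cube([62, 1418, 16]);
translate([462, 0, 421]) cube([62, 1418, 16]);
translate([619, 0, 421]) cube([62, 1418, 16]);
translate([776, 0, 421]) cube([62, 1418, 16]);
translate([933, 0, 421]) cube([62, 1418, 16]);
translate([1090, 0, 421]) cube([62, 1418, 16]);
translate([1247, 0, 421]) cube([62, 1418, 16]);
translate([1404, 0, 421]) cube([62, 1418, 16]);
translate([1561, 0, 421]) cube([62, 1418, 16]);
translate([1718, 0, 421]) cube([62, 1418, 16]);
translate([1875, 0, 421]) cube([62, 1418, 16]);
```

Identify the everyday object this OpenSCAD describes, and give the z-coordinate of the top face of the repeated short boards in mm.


A bed frame. The slat-top height is 437 mm.

Four posts, four rails, and a row of slats — a bed frame. Slats sit on the rails at z = 225 + 196 = 421; with slat thickness 16, the top is 437 mm.


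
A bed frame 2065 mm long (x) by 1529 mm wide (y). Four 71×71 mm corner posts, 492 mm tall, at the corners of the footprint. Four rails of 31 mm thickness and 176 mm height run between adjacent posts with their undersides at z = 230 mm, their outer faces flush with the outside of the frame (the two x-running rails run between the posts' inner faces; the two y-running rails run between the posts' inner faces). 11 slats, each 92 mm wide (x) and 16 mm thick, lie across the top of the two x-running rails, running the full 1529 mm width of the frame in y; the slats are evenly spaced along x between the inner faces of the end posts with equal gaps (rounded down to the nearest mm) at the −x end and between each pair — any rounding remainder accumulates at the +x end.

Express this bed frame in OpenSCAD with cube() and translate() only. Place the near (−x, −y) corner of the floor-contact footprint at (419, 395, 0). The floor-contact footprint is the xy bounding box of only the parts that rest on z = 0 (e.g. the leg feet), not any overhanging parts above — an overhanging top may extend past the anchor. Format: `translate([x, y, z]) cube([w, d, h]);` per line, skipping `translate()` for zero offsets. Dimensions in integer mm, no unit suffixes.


translate([419, 395, 0]) cube([71, 71, 492]);
translate([419, 1853, 0]) cube([71, 71, 492]);
translate([2413, 395, 0]) cube([71, 71, 492]);
translate([2413, 1853, 0]) cube([71, 71, 492]);
translate([490, 395, 230]) cube([1923, 31, 176]);
translate([490, 1893, 230]) cube([1923, 31, 176]);
translate([419, 466, 230]) cube([31, 1387, 176]);
translate([2453, 466, 230]) cube([31, 1387, 176]);
translate([565, 395, 406]) cube([92, 1529, 16]);
translate([732, 395, 406]) cube([92, 1529, 16]);
translate([899, 395, 406]) cube([92, 1529, 16]);
translate([1066, 395, 406]) cube([92, 1529, 16]);
translate([1233, 395, 406]) cube([92, 1529, 16]);
translate([1400, 395, 406]) cube([92, 1529, 16]);
translate([1567, 395, 406]) cube([92, 1529, 16]);
translate([1734, 395, 406]) cube([92, 1529, 16]);
translate([1901, 395, 406]) cube([92, 1529, 16]);
translate([2068, 395, 406]) cube([92, 1529, 16]);
translate([2235, 395, 406]) cube([92, 1529, 16]);


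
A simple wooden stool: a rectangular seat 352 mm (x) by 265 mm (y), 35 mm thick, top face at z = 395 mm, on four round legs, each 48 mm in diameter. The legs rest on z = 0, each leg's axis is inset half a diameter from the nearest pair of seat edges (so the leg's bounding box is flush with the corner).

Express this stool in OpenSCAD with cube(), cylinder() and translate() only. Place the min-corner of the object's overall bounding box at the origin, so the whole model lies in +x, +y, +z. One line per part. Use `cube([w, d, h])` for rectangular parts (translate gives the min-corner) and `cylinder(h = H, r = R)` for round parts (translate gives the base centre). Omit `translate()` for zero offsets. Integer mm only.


// leg_h = 395 - 35 = 360
translate([0, 0, 360]) cube([352, 265, 35]);
translate([24, 24, 0]) cylinder(h = 360, r = 24);
translate([328, 24, 0]) cylinder(h = 360, r = 24);
translate([24, 241, 0]) cylinder(h = 360, r = 24);
translate([328, 241, 0]) cylinder(h = 360, r = 24);


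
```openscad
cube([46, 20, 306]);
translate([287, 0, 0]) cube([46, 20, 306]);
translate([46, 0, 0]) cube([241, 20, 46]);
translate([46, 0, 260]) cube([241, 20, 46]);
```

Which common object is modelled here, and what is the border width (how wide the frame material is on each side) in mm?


A picture frame. The border width is 46 mm.

Four thin pieces enclosing a rectangular opening — a picture frame. The two full-height stiles are 306 mm tall; the top rail sits at z = 260 and is 46 mm tall, so the border above the opening is 306 − 260 = 46 mm, matching the stile x-width.


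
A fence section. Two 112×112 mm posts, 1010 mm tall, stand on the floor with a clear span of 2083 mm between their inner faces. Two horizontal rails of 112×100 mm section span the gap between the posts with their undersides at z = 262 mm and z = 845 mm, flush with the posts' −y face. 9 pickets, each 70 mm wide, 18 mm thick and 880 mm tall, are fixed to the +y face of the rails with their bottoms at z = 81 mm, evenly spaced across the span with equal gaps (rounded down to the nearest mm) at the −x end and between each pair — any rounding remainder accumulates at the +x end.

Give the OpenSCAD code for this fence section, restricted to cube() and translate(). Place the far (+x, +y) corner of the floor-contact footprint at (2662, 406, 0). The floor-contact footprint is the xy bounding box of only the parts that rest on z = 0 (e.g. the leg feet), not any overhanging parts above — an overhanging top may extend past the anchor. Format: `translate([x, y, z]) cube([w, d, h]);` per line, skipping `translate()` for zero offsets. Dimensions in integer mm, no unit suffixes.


translate([355, 294, 0]) cube([112, 112, 1010]);
translate([2550, 294, 0]) cube([112, 112, 1010]);
translate([467, 294, 262]) cube([2083, 112, 100]);
translate([467, 294, 845]) cube([2083, 112, 100]);
translate([612, 406, 81]) cube([70, 18, 880]);
translate([827, 406, 81]) cube([70, 18, 880]);
translate([1042, 406, 81]) cube([70, 18, 880]);
translate([1257, 406, 81]) cube([70, 18, 880]);
translate([1472, 406, 81]) cube([70, 18, 880]);
translate([1687, 406, 81]) cube([70, 18, 880]);
translate([1902, 406, 81]) cube([70, 18, 880]);
translate([2117, 406, 81]) cube([70, 18, 880]);
translate([2332, 406, 81]) cube([70, 18, 880]);


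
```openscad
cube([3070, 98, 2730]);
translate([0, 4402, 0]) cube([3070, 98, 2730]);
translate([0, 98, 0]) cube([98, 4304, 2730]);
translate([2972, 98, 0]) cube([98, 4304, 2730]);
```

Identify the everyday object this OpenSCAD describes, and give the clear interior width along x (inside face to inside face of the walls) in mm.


A house (or room) frame. The interior width is 2874 mm.

Four 2730 mm walls enclosing a rectangle with no floor or roof — a room or house frame. Outside width is 3070 mm and wall thickness is 98 mm, so the interior width is 3070 − 2 × 98 = 2874 mm.


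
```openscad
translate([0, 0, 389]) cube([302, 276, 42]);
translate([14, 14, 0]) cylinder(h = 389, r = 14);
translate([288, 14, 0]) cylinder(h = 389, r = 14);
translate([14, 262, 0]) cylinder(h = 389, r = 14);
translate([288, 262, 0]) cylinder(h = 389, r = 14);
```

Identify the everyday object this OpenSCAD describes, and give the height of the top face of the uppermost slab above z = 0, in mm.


A stool. The seat height is 431 mm.

A 302×276×42 slab at z = 389 on four corner cylinders — a stool. The seat top is 389 + 42 = 431 mm.


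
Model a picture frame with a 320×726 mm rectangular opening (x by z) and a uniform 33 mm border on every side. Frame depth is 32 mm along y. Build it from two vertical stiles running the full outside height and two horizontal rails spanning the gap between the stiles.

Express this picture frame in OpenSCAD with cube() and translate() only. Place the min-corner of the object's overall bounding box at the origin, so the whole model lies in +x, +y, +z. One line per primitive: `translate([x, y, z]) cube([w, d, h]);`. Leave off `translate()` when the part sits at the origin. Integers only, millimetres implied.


cube([33, 32, 792]);
translate([353, 0, 0]) cube([33, 32, 792]);
translate([33, 0, 0]) cube([320, 32, 33]);
translate([33, 0, 759]) cube([320, 32, 33]);


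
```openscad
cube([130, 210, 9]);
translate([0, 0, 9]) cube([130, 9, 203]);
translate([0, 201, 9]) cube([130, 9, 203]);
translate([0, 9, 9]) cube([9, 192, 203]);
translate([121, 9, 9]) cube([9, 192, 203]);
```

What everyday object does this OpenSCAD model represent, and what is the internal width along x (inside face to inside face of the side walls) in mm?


An open box. The internal width is 112 mm.

A 130×210 base slab with four walls standing on it — an open box. The base is 130 mm wide and the walls are 9 mm thick, so the internal width is 130 − 2 × 9 = 112 mm.


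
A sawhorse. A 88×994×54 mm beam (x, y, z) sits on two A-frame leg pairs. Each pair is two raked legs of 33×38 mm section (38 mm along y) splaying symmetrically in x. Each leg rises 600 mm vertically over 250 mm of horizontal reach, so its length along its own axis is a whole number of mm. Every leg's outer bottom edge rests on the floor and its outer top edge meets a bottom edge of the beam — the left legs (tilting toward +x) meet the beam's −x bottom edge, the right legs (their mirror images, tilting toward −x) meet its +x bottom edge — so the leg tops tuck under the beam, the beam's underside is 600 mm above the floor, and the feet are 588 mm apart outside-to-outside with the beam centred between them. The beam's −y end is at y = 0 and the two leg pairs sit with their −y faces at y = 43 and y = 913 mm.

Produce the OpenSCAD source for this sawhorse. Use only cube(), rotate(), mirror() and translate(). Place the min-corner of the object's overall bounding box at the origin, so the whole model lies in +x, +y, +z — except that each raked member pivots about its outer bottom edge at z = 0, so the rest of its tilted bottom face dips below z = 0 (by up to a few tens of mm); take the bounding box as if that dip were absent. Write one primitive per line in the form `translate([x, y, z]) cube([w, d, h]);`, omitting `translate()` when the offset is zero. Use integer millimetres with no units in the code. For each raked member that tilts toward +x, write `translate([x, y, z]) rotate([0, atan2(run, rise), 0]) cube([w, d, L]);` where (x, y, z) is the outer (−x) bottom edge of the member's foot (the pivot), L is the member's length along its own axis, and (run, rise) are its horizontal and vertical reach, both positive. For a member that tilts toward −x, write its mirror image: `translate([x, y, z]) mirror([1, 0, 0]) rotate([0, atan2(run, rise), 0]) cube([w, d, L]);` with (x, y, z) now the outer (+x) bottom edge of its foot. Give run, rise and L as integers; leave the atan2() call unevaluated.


// leg length = √(250² + 600²) = 650
// right-leg outer foot x = 2·250 + 88 = 588
// beam min-corner = (250, 0, 600)
translate([250, 0, 600]) cube([88, 994, 54]);
translate([0, 43, 0]) rotate([0, atan2(250, 600), 0]) cube([33, 38, 650]);
translate([588, 43, 0]) mirror([1, 0, 0]) rotate([0, atan2(250, 600), 0]) cube([33, 38, 650]);
translate([0, 913, 0]) rotate([0, atan2(250, 600), 0]) cube([33, 38, 650]);
translate([588, 913, 0]) mirror([1, 0, 0]) rotate([0, atan2(250, 600), 0]) cube([33, 38, 650]);


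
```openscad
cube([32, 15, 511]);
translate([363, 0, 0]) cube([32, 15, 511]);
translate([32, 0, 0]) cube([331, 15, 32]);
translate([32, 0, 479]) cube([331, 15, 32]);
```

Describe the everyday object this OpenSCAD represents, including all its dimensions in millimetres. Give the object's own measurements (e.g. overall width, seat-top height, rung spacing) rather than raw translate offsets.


A rectangular picture frame lying in the x–z plane (depth along y). The opening is 331 mm wide (x) by 447 mm tall (z), surrounded by a border 32 mm wide on all four sides. The frame is 15 mm deep and is made of two full-height vertical stiles with two horizontal rails fitted between them.


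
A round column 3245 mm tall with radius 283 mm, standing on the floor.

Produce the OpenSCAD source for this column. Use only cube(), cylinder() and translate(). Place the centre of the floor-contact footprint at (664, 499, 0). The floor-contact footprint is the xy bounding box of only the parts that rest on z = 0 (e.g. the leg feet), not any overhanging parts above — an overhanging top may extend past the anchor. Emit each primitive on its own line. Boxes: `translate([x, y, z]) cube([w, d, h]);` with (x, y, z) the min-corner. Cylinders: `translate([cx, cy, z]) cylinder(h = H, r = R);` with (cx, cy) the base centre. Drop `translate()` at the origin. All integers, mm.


translate([664, 499, 0]) cylinder(h = 3245, r = 283);


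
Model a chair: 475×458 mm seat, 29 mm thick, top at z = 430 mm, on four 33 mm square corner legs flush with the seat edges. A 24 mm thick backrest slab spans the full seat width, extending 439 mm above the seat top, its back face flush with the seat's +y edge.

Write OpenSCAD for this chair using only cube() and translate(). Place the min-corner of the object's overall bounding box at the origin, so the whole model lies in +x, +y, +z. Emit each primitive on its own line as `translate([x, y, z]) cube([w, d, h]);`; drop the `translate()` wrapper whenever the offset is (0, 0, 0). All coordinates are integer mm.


translate([0, 0, 401]) cube([475, 458, 29]);
cube([33, 33, 401]);
translate([442, 0, 0]) cube([33, 33, 401]);
translate([0, 425, 0]) cube([33, 33, 401]);
translate([442, 425, 0]) cube([33, 33, 401]);
translate([0, 434, 430]) cube([475, 24, 439]);


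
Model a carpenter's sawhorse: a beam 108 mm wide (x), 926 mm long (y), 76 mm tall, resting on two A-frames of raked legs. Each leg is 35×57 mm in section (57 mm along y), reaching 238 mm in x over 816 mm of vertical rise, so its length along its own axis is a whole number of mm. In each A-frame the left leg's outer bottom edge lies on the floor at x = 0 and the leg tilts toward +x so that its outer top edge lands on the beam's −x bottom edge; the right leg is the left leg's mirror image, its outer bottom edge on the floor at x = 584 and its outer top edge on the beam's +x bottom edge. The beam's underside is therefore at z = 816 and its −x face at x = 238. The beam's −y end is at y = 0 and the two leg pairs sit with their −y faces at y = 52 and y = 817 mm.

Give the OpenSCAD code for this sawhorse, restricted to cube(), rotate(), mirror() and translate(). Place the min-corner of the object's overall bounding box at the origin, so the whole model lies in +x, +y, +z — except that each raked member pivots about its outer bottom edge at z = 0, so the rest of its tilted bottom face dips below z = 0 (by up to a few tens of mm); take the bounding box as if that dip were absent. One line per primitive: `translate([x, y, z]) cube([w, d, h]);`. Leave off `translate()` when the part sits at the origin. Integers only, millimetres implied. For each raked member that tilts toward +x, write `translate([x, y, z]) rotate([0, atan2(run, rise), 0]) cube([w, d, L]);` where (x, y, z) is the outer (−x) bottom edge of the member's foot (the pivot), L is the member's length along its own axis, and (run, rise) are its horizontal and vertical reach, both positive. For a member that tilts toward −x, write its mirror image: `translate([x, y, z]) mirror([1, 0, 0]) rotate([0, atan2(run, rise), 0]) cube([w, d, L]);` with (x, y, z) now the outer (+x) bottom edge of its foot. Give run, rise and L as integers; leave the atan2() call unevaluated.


translate([238, 0, 816]) cube([108, 926, 76]);
translate([0, 52, 0]) rotate([0, atan2(238, 816), 0]) cube([35, 57, 850]);
translate([584, 52, 0]) mirror([1, 0, 0]) rotate([0, atan2(238, 816), 0]) cube([35, 57, 850]);
translate([0, 817, 0]) rotate([0, atan2(238, 816), 0]) cube([35, 57, 850]);
translate([584, 817, 0]) mirror([1, 0, 0]) rotate([0, atan2(238, 816), 0]) cube([35, 57, 850]);
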